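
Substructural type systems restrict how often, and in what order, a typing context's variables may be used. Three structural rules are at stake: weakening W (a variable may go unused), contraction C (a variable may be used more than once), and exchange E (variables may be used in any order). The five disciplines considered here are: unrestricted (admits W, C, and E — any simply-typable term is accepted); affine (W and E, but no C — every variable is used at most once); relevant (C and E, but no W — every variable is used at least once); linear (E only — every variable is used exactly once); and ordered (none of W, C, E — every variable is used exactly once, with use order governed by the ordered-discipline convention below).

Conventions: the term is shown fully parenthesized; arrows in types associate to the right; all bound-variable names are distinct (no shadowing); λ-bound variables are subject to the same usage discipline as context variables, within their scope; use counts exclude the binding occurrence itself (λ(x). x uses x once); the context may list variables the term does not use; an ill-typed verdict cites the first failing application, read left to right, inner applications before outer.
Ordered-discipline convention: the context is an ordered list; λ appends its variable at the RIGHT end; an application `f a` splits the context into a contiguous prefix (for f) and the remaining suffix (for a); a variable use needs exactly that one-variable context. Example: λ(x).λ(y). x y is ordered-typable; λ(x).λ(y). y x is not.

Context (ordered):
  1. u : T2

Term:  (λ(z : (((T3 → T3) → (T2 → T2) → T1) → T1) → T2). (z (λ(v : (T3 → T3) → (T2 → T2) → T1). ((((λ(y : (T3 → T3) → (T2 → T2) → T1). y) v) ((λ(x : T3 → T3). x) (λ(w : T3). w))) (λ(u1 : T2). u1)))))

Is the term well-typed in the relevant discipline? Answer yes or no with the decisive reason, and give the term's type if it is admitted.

no — u left unused
counts: u: 0×; z [bound]: 1×; v [bound]: 1×; y [bound]: 1×; x [bound]: 1×; w [bound]: 1×; u1 [bound]: 1×
uses in reading order: z, y, v, x, w, u1
typing: well-typed at ((((T3 → T3) → (T2 → T2) → T1) → T1) → T2) → T2
summary: ordered ✗ | linear ✗ | affine ✓ | relevant ✗ | unrestricted ✓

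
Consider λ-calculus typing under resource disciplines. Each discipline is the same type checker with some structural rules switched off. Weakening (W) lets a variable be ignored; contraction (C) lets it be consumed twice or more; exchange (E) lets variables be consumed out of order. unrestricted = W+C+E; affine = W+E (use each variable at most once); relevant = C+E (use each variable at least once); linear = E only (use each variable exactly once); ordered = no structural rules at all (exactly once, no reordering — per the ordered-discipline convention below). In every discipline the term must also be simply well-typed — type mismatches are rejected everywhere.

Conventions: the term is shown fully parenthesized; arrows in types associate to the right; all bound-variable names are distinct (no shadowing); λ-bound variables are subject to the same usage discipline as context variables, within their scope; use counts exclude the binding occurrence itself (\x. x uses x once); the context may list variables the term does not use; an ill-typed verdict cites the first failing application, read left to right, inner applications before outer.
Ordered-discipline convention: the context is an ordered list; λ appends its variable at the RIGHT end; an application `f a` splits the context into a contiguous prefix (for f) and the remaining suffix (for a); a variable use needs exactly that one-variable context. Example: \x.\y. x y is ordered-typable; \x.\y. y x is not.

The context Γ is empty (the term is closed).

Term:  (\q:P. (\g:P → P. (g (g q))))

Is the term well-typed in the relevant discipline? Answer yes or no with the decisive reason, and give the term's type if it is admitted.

yes — none of q, g goes unused; term : P → (P → P) → P
usage: q (bound): 1, g (bound): 2
left-to-right use order: g, g, q
typing: the term checks, with type P → (P → P) → P
per-discipline verdicts: ordered ✗ | linear ✗ | affine ✗ | relevant ✓ | unrestricted ✓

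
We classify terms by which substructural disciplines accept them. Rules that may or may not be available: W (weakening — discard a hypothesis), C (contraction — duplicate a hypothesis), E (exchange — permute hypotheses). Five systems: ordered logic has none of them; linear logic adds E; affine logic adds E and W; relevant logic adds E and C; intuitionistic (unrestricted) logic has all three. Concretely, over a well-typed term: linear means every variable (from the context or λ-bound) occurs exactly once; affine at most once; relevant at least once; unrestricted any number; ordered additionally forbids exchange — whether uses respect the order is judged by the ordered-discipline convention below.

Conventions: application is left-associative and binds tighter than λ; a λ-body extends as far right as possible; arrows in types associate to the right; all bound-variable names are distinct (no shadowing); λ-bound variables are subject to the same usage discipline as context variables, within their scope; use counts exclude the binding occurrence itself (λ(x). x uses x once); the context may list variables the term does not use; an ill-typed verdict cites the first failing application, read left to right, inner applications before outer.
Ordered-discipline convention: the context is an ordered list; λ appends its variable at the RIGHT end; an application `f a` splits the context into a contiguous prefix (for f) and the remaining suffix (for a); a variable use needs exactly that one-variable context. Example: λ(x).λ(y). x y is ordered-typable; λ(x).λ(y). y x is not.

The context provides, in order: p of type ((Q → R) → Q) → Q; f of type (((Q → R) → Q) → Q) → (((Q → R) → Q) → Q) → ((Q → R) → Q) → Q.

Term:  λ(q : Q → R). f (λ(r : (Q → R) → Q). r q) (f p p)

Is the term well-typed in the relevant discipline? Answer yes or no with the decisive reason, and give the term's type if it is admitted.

yes — none of p, f, q, r goes unused; term : (Q → R) → ((Q → R) → Q) → Q
use counts: p ×2; f ×2; q (bound) ×1; r (bound) ×1
left-to-right use order: f, r, q, f, p, p
typing: the term checks, with type (Q → R) → ((Q → R) → Q) → Q
summary: ordered ✗ · linear ✗ · affine ✗ · relevant ✓ · unrestricted ✓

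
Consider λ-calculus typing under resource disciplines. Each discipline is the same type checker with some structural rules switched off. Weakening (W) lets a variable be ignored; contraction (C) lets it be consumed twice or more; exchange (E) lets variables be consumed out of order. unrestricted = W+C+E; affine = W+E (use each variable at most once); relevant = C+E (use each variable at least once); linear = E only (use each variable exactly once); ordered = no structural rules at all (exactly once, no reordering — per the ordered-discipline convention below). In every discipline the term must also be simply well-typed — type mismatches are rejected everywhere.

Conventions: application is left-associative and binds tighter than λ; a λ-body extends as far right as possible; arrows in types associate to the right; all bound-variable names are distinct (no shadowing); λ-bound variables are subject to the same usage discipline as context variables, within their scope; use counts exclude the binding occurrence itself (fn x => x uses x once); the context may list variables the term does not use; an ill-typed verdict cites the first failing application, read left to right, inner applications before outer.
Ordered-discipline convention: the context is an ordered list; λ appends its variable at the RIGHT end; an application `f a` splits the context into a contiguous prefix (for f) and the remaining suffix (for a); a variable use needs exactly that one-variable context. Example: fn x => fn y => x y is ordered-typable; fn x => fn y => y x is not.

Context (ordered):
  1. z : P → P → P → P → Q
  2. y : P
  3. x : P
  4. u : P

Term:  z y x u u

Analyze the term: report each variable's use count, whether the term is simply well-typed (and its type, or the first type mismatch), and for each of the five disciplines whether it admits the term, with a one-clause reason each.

use counts: z: 1, y: 1, x: 1, u: 2
left-to-right use order: z, y, x, u, u
typing: well-typed at Q
ordered: ✗, uses contraction: u ×2
linear: ✗, uses contraction: u ×2
affine: ✗, uses contraction: u ×2
relevant: ✓, at least one use each (z, y, x, u)
unrestricted: ✓, typability at Q is all that's needed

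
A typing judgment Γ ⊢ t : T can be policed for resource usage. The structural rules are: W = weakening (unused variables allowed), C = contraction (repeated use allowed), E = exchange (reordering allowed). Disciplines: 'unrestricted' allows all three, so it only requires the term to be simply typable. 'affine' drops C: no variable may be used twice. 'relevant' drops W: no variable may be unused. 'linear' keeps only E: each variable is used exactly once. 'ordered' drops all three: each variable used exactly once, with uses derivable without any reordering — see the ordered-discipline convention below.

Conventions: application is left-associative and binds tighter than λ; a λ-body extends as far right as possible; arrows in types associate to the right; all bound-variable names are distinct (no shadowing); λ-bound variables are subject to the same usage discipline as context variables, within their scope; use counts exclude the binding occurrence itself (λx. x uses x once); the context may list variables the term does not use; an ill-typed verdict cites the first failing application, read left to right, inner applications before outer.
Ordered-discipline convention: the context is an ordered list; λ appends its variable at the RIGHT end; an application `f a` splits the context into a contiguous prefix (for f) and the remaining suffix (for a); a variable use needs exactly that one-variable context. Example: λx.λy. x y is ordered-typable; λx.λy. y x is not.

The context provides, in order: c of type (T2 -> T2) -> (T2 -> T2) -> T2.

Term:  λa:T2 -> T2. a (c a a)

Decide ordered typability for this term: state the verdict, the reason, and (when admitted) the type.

no — a ×3 used more than once (contraction)
usage: c=1, a (bound)=3
use order (left to right): a, c, a, a
typing: the term checks, with type (T2 -> T2) -> T2
all disciplines: ordered ✗; linear ✗; affine ✗; relevant ✓; unrestricted ✓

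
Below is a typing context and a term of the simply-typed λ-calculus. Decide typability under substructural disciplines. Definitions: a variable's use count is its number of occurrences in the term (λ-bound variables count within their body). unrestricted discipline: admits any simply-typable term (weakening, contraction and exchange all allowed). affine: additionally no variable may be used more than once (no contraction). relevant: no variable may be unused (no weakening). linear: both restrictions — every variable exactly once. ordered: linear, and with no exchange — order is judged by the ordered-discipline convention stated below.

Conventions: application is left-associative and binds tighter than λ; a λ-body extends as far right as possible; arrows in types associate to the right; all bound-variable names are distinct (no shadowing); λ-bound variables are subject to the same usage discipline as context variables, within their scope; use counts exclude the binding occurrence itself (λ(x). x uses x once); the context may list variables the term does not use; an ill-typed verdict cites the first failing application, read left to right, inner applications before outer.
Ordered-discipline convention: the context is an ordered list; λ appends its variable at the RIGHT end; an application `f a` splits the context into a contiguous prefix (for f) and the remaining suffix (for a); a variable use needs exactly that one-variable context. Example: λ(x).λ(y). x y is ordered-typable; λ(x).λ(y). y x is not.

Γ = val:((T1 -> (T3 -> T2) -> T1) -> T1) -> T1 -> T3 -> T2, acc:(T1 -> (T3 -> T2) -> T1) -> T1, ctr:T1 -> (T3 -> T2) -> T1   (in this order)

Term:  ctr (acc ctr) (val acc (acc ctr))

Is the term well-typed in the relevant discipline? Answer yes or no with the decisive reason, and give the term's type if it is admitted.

yes — none of val, acc, ctr goes unused; term : T1
usage: val: 1, acc: 3, ctr: 3
order of uses: ctr, acc, ctr, val, acc, acc, ctr
typing: well-typed — term : T1
summary: ordered ✗, linear ✗, affine ✗, relevant ✓, unrestricted ✓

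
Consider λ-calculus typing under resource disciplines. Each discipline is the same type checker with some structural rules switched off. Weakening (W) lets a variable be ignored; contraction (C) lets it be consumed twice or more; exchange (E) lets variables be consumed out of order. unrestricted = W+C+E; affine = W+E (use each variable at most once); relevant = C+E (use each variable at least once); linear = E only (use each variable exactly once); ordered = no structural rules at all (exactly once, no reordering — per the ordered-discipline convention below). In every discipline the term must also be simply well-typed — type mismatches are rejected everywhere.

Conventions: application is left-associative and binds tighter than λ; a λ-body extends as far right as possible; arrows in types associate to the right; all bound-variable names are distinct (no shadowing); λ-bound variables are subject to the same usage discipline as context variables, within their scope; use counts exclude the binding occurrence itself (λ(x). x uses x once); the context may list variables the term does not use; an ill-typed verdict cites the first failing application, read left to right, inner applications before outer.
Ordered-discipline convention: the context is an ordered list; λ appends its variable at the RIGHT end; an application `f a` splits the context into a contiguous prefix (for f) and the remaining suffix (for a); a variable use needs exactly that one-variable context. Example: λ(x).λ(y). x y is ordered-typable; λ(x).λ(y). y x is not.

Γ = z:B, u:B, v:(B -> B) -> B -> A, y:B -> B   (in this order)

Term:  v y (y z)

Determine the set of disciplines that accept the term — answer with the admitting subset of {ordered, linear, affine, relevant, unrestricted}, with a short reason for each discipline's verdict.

admitting disciplines: unrestricted
usage: z=1; u=0; v=1; y=2
left-to-right use order: v, y, y, z
typing: well-typed at A
ordered: ✗ — needs contraction — y ×2; u left unused
linear: ✗ — needs contraction — y ×2; u left unused
affine: ✗ — needs contraction — y ×2
relevant: ✗ — u left unused
unrestricted: ✓ — well-typed at A; no restrictions here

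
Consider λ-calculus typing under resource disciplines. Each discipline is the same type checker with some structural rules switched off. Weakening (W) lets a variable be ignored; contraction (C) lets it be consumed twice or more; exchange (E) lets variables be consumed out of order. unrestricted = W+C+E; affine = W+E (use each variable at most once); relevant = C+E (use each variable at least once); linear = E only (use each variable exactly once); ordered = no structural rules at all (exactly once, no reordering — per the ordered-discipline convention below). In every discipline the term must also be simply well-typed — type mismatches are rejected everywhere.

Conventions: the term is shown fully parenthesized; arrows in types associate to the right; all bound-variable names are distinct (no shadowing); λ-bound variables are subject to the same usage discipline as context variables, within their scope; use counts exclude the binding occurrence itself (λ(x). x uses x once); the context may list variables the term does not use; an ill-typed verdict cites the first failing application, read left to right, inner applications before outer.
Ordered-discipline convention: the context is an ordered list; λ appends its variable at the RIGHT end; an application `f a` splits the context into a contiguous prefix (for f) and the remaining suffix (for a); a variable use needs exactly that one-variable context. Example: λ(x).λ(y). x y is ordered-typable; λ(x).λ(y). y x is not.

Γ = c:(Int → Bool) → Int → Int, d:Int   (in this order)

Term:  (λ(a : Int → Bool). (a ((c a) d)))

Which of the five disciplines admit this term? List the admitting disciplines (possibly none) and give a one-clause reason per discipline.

admitted in: relevant, unrestricted
use counts: c: 1×, d: 1×, a (bound): 2×
left-to-right use order: a, c, a, d
typing: well-typed at (Int → Bool) → Bool
ordered: ✗ — repeated use of a ×2
linear: ✗ — repeated use of a ×2
affine: ✗ — repeated use of a ×2
relevant: ✓ — none of c, d, a goes unused
unrestricted: ✓ — simply typable at (Int → Bool) → Bool; W, C, E all held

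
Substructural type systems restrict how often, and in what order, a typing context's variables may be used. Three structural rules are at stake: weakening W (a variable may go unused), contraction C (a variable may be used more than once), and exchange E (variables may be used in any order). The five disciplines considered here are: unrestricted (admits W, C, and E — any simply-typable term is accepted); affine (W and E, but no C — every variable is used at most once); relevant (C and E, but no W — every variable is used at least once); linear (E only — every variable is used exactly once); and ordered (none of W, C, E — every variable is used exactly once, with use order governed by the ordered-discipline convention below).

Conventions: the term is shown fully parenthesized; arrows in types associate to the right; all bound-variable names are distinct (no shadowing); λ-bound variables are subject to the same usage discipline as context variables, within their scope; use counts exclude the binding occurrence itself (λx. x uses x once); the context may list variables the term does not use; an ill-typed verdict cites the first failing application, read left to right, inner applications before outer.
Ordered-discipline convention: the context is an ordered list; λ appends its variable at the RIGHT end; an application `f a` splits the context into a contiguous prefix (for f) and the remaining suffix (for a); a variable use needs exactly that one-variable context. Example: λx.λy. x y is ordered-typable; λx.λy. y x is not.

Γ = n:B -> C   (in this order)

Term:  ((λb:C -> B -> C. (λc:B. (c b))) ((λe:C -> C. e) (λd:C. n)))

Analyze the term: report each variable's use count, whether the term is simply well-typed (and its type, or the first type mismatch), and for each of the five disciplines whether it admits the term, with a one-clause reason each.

usage: n: 1, b (λ-bound): 1, c (λ-bound): 1, e (λ-bound): 1, d (λ-bound): 0
uses in reading order: c, b, e, n
typing: ill-typed: can't apply a value of type B
ordered ✗ (a type mismatch blocks all five)
linear ✗ (the type mismatch rejects it)
affine ✗ (not simply typable)
relevant ✗ (fails simple typing)
unrestricted ✗ (a type mismatch blocks all five)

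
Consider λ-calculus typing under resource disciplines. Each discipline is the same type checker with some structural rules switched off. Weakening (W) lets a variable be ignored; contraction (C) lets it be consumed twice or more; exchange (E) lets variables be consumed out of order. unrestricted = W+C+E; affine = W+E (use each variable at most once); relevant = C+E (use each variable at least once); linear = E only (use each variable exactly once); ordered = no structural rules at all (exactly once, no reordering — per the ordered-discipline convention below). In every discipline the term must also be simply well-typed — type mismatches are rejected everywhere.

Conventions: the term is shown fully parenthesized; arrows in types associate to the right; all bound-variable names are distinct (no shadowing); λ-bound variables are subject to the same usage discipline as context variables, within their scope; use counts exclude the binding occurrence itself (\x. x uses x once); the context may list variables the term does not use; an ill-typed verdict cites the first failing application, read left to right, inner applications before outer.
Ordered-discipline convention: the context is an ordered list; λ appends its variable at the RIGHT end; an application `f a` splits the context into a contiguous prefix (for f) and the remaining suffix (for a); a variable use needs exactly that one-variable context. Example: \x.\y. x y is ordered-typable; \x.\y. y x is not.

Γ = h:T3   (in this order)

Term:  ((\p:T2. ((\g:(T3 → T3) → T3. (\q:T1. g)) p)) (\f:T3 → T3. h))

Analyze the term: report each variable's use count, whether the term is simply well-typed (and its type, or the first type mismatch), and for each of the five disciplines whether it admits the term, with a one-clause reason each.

use counts: h: 1×, p [bound]: 1×, g [bound]: 1×, q [bound]: 0×, f [bound]: 0×
left-to-right use order: g, p, h
typing: ill-typed: a function awaiting (T3 → T3) → T3 gets T2
ordered: ✗ — not simply typable
linear: ✗ — fails simple typing
affine: ✗ — a type mismatch blocks all five
relevant: ✗ — the type mismatch rejects it
unrestricted: ✗ — not simply typable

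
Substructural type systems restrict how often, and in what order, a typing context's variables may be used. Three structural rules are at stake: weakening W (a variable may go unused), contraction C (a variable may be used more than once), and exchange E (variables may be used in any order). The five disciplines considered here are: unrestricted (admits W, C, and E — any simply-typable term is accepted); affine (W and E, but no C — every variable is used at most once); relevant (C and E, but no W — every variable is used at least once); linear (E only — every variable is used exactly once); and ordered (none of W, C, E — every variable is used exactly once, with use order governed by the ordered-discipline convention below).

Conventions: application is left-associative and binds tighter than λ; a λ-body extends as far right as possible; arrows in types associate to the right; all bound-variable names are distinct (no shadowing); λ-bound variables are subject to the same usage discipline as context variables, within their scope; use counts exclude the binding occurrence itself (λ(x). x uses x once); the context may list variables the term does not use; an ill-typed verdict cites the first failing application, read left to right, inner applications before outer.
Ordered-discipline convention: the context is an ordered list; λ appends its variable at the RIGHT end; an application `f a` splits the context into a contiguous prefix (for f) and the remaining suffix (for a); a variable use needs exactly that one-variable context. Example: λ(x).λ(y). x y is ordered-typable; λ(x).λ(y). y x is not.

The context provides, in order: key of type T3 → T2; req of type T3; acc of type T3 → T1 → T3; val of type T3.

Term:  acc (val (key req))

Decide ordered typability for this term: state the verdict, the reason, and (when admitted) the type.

no — a type mismatch blocks all five
counts: key ×1, req ×1, acc ×1, val ×1
order of uses: acc, val, key, req
typing: ill-typed: can't apply a value of type T3
all disciplines: ordered ✗ | linear ✗ | affine ✗ | relevant ✗ | unrestricted ✗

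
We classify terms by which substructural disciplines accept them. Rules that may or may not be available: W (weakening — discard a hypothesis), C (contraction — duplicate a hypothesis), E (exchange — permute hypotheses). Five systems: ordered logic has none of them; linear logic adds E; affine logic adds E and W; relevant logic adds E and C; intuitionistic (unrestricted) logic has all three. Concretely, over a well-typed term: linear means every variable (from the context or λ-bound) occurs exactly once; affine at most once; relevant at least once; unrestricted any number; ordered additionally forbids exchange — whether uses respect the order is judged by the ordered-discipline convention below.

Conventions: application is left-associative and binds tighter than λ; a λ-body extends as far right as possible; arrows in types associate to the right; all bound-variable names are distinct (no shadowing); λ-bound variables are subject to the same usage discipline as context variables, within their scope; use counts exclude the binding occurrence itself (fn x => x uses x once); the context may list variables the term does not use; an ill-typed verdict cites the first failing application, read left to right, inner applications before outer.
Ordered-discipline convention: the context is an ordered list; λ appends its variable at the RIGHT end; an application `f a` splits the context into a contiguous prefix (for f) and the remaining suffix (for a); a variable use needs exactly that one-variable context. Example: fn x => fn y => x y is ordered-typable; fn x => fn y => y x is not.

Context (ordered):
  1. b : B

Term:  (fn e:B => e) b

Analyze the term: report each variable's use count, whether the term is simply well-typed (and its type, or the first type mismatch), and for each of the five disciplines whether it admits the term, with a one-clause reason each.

usage: b ×1; e [bound] ×1
use order (left to right): e, b
typing: ✓ — B
ordered: ✓, b, e once each; derivable with no W/C/E
linear: ✓, each of b, e used exactly once
affine: ✓, at most one use each (b, e)
relevant: ✓, every one of b, e appears
unrestricted: ✓, typability at B is all that's needed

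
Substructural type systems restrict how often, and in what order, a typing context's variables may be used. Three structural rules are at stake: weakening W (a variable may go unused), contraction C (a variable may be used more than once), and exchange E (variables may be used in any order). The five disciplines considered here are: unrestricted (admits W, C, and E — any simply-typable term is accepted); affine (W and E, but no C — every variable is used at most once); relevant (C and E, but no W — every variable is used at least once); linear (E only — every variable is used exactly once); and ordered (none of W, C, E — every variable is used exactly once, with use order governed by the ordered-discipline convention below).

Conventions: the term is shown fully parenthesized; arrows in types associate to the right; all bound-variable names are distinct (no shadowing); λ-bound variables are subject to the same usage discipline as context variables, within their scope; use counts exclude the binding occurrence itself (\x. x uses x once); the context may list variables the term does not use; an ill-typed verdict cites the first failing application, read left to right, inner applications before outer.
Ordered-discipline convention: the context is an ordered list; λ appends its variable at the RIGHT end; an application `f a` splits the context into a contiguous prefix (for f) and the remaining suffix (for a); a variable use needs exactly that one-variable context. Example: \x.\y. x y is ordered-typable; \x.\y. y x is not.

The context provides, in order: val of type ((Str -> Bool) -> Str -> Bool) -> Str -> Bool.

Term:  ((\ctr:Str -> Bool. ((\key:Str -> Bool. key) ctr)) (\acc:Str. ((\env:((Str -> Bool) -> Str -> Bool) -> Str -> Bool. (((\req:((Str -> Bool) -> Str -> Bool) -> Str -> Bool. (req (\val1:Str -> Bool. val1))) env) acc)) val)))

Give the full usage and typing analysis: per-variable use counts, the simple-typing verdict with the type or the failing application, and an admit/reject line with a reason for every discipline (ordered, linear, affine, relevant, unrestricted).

variable uses: val=1, ctr (bound)=1, key (bound)=1, acc (bound)=1, env (bound)=1, req (bound)=1, val1 (bound)=1
order of uses: key, ctr, req, val1, env, acc, val
typing: well-typed at Str -> Bool
ordered ✗ (use order key, ctr, req, val1, env, acc, val needs exchange)
linear ✓ (single use per variable (val, ctr, key, acc, env, req, val1))
affine ✓ (at most one use each (val, ctr, key, acc, env, req, val1))
relevant ✓ (every one of val, ctr, key, acc, env, req, val1 appears)
unrestricted ✓ (well-typed at Str -> Bool; no restrictions here)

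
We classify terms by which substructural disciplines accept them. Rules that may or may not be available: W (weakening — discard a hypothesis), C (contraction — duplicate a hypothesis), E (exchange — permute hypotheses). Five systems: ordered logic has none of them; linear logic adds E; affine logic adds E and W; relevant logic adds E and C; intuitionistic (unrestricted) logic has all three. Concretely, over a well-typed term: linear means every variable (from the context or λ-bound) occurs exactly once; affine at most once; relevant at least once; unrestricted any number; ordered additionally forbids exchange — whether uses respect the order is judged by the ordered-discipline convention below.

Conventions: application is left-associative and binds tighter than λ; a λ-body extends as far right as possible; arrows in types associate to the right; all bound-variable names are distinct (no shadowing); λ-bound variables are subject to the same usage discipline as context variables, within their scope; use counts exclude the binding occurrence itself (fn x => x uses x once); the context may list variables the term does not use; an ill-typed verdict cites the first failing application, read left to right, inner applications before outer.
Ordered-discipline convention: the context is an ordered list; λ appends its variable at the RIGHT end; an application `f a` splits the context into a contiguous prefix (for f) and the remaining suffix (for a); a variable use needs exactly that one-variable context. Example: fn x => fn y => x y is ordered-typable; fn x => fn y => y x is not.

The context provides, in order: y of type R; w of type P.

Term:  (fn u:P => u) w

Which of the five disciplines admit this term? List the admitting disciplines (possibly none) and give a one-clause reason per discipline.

admitting disciplines: affine, unrestricted
counts: y: 0×, w: 1×, u [bound]: 1×
use order (left to right): u, w
typing: ✓ — P
ordered ✗ (needs weakening: y unused)
linear ✗ (needs weakening: y unused)
affine ✓ (no duplicate uses among y, w, u)
relevant ✗ (needs weakening: y unused)
unrestricted ✓ (simply typable at P; W, C, E all held)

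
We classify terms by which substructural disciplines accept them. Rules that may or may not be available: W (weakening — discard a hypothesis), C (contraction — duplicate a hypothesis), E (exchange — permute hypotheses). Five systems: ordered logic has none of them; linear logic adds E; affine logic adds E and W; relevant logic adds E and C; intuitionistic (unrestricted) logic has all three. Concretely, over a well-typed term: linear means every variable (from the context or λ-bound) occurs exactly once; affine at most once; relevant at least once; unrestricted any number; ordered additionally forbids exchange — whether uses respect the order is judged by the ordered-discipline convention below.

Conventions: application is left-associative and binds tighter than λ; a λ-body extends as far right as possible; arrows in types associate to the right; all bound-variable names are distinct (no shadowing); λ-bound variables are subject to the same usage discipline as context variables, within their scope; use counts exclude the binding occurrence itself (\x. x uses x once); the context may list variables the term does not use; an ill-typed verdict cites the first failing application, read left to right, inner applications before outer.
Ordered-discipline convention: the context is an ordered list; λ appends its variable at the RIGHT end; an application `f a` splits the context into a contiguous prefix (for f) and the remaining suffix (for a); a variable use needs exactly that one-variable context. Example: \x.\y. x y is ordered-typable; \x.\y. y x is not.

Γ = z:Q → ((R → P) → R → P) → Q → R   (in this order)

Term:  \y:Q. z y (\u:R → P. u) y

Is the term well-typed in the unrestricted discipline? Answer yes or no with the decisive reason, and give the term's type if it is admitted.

yes — well-typed at Q → R; no restrictions here; term : Q → R
variable uses: z: 1×, y (λ-bound): 2×, u (λ-bound): 1×
order of uses: z, y, u, y
typing: well-typed at Q → R
per-discipline verdicts: ordered ✗, linear ✗, affine ✗, relevant ✓, unrestricted ✓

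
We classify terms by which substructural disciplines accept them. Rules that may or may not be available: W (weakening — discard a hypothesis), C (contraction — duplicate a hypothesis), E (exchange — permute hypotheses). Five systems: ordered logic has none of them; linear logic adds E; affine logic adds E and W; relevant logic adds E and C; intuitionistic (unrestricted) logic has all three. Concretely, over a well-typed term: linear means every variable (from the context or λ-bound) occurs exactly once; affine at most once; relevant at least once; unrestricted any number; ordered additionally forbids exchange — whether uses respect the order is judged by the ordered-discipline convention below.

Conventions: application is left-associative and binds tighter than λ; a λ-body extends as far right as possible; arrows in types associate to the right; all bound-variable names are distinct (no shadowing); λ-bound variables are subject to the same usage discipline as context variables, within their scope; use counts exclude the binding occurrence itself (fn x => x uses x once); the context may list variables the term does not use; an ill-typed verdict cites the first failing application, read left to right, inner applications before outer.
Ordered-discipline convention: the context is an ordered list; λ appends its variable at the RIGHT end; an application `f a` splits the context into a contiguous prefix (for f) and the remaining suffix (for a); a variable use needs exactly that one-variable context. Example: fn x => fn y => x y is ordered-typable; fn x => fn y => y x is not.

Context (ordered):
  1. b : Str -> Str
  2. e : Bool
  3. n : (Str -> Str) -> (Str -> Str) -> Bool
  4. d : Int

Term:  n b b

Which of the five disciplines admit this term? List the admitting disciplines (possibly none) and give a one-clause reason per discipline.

admitting disciplines: unrestricted
counts: b=2, e=0, n=1, d=0
use order (left to right): n, b, b
typing: ✓ — Bool
ordered: ✗, needs contraction — b ×2; unused: e, d — weakening required
linear: ✗, needs contraction — b ×2; unused: e, d — weakening required
affine: ✗, needs contraction — b ×2
relevant: ✗, unused: e, d — weakening required
unrestricted: ✓, typability at Bool is all that's needed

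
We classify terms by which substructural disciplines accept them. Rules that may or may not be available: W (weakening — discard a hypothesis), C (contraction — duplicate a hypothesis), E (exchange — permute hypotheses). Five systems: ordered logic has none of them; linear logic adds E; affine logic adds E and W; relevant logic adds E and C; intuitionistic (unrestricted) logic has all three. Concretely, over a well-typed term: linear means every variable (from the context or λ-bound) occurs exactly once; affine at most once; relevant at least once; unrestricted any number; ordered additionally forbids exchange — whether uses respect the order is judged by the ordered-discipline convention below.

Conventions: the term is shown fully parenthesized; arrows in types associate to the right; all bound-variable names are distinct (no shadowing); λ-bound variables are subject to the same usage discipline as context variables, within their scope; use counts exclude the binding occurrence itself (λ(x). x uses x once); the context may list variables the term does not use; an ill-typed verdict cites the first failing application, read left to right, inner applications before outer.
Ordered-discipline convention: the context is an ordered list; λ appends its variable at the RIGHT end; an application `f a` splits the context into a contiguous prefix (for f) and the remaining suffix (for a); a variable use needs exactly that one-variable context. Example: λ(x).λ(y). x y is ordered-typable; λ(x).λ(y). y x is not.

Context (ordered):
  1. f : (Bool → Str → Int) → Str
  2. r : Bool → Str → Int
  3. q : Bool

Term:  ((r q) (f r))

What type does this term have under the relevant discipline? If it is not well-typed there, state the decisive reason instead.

term : Int
usage: f=1, r=2, q=1
order of uses: r, q, f, r
typing: ✓ — Int
all disciplines: ordered ✗ | linear ✗ | affine ✗ | relevant ✓ | unrestricted ✓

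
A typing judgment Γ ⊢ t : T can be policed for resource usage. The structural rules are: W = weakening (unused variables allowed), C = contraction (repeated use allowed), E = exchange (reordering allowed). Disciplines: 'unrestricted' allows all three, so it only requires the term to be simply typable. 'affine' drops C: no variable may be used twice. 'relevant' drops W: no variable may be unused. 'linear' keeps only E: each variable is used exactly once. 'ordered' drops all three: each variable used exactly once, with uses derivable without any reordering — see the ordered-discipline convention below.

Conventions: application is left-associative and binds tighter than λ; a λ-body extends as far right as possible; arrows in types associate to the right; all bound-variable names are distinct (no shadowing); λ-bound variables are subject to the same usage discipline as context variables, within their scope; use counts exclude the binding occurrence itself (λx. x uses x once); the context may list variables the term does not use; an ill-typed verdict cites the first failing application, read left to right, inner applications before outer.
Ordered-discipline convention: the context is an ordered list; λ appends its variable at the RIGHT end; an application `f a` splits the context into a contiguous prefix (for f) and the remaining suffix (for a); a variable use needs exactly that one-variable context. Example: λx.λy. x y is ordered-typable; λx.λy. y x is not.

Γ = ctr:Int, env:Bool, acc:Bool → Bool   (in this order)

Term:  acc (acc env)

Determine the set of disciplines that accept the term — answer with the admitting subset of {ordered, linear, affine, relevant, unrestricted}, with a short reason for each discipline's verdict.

admitted in: unrestricted
variable uses: ctr=0; env=1; acc=2
left-to-right use order: acc, acc, env
typing: well-typed at Bool
ordered: ✗ — uses contraction: acc ×2; ctr left unused
linear: ✗ — uses contraction: acc ×2; ctr left unused
affine: ✗ — uses contraction: acc ×2
relevant: ✗ — ctr left unused
unrestricted: ✓ — typability at Bool is all that's needed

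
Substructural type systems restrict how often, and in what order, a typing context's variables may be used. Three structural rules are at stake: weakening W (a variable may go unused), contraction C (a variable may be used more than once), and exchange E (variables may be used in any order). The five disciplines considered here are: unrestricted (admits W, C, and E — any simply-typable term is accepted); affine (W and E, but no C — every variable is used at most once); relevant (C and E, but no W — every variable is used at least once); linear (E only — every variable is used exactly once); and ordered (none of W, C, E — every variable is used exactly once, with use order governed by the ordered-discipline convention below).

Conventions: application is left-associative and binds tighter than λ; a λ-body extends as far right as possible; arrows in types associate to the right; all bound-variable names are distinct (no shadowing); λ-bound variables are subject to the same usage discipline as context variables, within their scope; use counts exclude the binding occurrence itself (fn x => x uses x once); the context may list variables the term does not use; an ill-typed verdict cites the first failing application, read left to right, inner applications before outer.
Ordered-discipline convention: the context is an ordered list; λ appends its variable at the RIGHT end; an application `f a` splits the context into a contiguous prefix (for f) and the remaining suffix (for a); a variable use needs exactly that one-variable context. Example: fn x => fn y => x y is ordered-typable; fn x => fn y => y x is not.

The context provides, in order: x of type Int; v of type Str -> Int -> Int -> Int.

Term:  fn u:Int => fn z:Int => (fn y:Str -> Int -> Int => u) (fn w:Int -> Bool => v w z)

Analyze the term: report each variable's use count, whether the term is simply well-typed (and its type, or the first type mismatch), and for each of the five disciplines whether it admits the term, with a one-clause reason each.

counts: x: 0; v: 1; u (bound): 1; z (bound): 1; y (bound): 0; w (bound): 1
uses in reading order: u, v, w, z
typing: ill-typed: a function awaiting Str gets Int -> Bool
ordered: ✗ — a type mismatch blocks all five
linear: ✗ — the type mismatch rejects it
affine: ✗ — not simply typable
relevant: ✗ — fails simple typing
unrestricted: ✗ — a type mismatch blocks all five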